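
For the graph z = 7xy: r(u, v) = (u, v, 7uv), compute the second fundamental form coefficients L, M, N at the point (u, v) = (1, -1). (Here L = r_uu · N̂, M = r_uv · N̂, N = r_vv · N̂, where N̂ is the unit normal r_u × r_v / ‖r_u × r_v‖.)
L = 0;  M = 7*sqrt(11)/33;  N = 0

Compute the unit normal N̂(u, v) = (-7*v/sqrt(49*u^2 + 49*v^2 + 1), -7*u/sqrt(49*u^2 + 49*v^2 + 1), 1/sqrt(49*u^2 + 49*v^2 + 1)), and the second partials r_uu, r_uv, r_vv. Take dot products:
  L(u, v) = r_uu · N̂ = 0,
  M(u, v) = r_uv · N̂ = 7/sqrt(49*u^2 + 49*v^2 + 1),
  N(u, v) = r_vv · N̂ = 0.
Evaluating at (u, v) = (1, -1):
  L = 0, M = 7*sqrt(11)/33, N = 0.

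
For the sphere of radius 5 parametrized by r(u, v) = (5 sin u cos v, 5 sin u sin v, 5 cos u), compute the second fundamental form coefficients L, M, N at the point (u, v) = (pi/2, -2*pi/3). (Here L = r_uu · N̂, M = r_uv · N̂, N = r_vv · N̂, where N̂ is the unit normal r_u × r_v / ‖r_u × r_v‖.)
L = -5;  M = 0;  N = -5

Compute the unit normal N̂(u, v) = (sin(u)^2*cos(v)/Abs(sin(u)), sin(u)^2*sin(v)/Abs(sin(u)), sin(2*u)/(2*Abs(sin(u)))), and the second partials r_uu, r_uv, r_vv. Take dot products:
  L(u, v) = r_uu · N̂ = -5*sin(u)/Abs(sin(u)),
  M(u, v) = r_uv · N̂ = 0,
  N(u, v) = r_vv · N̂ = -5*sin(u)^3/Abs(sin(u)).
Evaluating at (u, v) = (pi/2, -2*pi/3):
  L = -5, M = 0, N = -5.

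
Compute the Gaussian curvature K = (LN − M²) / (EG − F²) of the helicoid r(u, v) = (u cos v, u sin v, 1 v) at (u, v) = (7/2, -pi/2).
K = -16/2809

Coefficients of the first fundamental form: E = 1, F = 0, G = u^2 + 1.
Coefficients of the second fundamental form: L = 0, M = -1/sqrt(u^2 + 1), N = 0.
Assemble K = (LN − M²)/(EG − F²) = -1/(u^2 + 1)^2. At (u, v) = (7/2, -pi/2): K = -16/2809.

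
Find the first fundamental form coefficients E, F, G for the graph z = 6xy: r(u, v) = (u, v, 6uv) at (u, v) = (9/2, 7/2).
E = 442;  F = 567;  G = 730

Partials: r_u = (1, 0, 6*v), r_v = (0, 1, 6*u). As functions of (u, v):
  E = r_u · r_u = 36*v^2 + 1,
  F = r_u · r_v = 36*u*v,
  G = r_v · r_v = 36*u^2 + 1.
Evaluating at (u, v) = (9/2, 7/2): E = 442, F = 567, G = 730.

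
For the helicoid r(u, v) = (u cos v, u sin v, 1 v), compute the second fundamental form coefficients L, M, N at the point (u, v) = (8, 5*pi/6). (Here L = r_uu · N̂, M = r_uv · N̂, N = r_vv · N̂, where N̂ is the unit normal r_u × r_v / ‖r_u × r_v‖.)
L = 0;  M = -sqrt(65)/65;  N = 0

Compute the unit normal N̂(u, v) = (sin(v)/sqrt(u^2 + 1), -cos(v)/sqrt(u^2 + 1), u/sqrt(u^2 + 1)), and the second partials r_uu, r_uv, r_vv. Take dot products:
  L(u, v) = r_uu · N̂ = 0,
  M(u, v) = r_uv · N̂ = -1/sqrt(u^2 + 1),
  N(u, v) = r_vv · N̂ = 0.
Evaluating at (u, v) = (8, 5*pi/6):
  L = 0, M = -sqrt(65)/65, N = 0.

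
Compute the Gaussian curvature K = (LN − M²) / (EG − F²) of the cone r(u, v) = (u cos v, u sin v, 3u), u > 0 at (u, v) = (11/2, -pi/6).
K = 0

Coefficients of the first fundamental form: E = 10, F = 0, G = u^2.
Coefficients of the second fundamental form: L = 0, M = 0, N = 3*sqrt(10)*u^2/(10*Abs(u)).
Assemble K = (LN − M²)/(EG − F²) = 0. At (u, v) = (11/2, -pi/6): K = 0.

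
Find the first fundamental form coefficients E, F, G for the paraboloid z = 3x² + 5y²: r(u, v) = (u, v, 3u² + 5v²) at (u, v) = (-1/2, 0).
E = 10;  F = 0;  G = 1

Partials: r_u = (1, 0, 6*u), r_v = (0, 1, 10*v). As functions of (u, v):
  E = r_u · r_u = 36*u^2 + 1,
  F = r_u · r_v = 60*u*v,
  G = r_v · r_v = 100*v^2 + 1.
Evaluating at (u, v) = (-1/2, 0): E = 10, F = 0, G = 1.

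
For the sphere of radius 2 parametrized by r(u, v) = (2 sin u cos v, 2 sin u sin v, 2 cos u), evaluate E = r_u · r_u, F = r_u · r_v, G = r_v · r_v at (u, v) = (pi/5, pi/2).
E = 4;  F = 0;  G = 5/2 - sqrt(5)/2

Partials: r_u = (2*cos(u)*cos(v), 2*sin(v)*cos(u), -2*sin(u)), r_v = (-2*sin(u)*sin(v), 2*sin(u)*cos(v), 0). As functions of (u, v):
  E = r_u · r_u = 4,
  F = r_u · r_v = 0,
  G = r_v · r_v = 4*sin(u)^2.
Evaluating at (u, v) = (pi/5, pi/2): E = 4, F = 0, G = 5/2 - sqrt(5)/2.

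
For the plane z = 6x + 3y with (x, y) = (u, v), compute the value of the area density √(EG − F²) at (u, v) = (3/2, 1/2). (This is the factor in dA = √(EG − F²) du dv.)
√(EG − F²)|_{(3/2, 1/2)} = sqrt(46)

E = 37, F = 18, G = 10, so EG − F² = 46. Taking the positive square root: √(EG − F²) = sqrt(46). At (u, v) = (3/2, 1/2): sqrt(46).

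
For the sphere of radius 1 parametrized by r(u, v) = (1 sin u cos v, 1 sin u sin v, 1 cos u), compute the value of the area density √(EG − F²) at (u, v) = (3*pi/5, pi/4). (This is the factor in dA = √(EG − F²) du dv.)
√(EG − F²)|_{(3*pi/5, pi/4)} = sqrt(2*sqrt(5) + 10)/4

E = 1, F = 0, G = sin(u)^2, so EG − F² = sin(u)^2. Taking the positive square root: √(EG − F²) = Abs(sin(u)). At (u, v) = (3*pi/5, pi/4): sqrt(2*sqrt(5) + 10)/4.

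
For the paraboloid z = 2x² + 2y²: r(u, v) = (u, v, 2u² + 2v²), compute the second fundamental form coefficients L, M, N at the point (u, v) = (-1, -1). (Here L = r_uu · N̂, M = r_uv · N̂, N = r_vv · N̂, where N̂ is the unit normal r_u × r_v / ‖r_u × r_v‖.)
L = 4*sqrt(33)/33;  M = 0;  N = 4*sqrt(33)/33

Compute the unit normal N̂(u, v) = (-4*u/sqrt(16*u^2 + 16*v^2 + 1), -4*v/sqrt(16*u^2 + 16*v^2 + 1), 1/sqrt(16*u^2 + 16*v^2 + 1)), and the second partials r_uu, r_uv, r_vv. Take dot products:
  L(u, v) = r_uu · N̂ = 4/sqrt(16*u^2 + 16*v^2 + 1),
  M(u, v) = r_uv · N̂ = 0,
  N(u, v) = r_vv · N̂ = 4/sqrt(16*u^2 + 16*v^2 + 1).
Evaluating at (u, v) = (-1, -1):
  L = 4*sqrt(33)/33, M = 0, N = 4*sqrt(33)/33.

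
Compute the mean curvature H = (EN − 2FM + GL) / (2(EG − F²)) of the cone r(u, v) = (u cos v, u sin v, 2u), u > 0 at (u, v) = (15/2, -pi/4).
H = 2*sqrt(5)/75

With E = 5, F = 0, G = u^2, L = 0, M = 0, N = 2*sqrt(5)*u^2/(5*Abs(u)), assemble
  H = (EN − 2FM + GL) / (2(EG − F²)) = sqrt(5)/(5*Abs(u)).
At (u, v) = (15/2, -pi/4): H = 2*sqrt(5)/75.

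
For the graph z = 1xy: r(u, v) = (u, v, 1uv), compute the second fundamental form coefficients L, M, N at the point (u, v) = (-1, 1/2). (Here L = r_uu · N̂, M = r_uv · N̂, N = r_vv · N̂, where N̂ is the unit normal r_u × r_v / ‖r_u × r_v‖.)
L = 0;  M = 2/3;  N = 0

Compute the unit normal N̂(u, v) = (-v/sqrt(u^2 + v^2 + 1), -u/sqrt(u^2 + v^2 + 1), 1/sqrt(u^2 + v^2 + 1)), and the second partials r_uu, r_uv, r_vv. Take dot products:
  L(u, v) = r_uu · N̂ = 0,
  M(u, v) = r_uv · N̂ = 1/sqrt(u^2 + v^2 + 1),
  N(u, v) = r_vv · N̂ = 0.
Evaluating at (u, v) = (-1, 1/2):
  L = 0, M = 2/3, N = 0.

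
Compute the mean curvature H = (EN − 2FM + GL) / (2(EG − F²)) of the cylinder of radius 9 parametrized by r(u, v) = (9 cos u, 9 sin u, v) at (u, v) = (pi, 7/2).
H = -1/18

With E = 81, F = 0, G = 1, L = -9, M = 0, N = 0, assemble
  H = (EN − 2FM + GL) / (2(EG − F²)) = -1/18.
At (u, v) = (pi, 7/2): H = -1/18.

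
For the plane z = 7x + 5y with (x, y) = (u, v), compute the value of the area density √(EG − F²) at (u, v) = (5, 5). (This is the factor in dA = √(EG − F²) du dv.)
√(EG − F²)|_{(5, 5)} = 5*sqrt(3)

E = 50, F = 35, G = 26, so EG − F² = 75. Taking the positive square root: √(EG − F²) = 5*sqrt(3). At (u, v) = (5, 5): 5*sqrt(3).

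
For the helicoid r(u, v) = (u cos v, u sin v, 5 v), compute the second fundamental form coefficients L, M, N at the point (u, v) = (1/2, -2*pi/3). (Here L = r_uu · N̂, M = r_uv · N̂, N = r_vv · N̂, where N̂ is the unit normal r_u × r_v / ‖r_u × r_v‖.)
L = 0;  M = -10*sqrt(101)/101;  N = 0

Compute the unit normal N̂(u, v) = (5*sin(v)/sqrt(u^2 + 25), -5*cos(v)/sqrt(u^2 + 25), u/sqrt(u^2 + 25)), and the second partials r_uu, r_uv, r_vv. Take dot products:
  L(u, v) = r_uu · N̂ = 0,
  M(u, v) = r_uv · N̂ = -5/sqrt(u^2 + 25),
  N(u, v) = r_vv · N̂ = 0.
Evaluating at (u, v) = (1/2, -2*pi/3):
  L = 0, M = -10*sqrt(101)/101, N = 0.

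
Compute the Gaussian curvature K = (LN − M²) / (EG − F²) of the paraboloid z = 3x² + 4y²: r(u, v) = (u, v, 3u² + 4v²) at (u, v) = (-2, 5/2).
K = 48/297025

Coefficients of the first fundamental form: E = 36*u^2 + 1, F = 48*u*v, G = 64*v^2 + 1.
Coefficients of the second fundamental form: L = 6/sqrt(36*u^2 + 64*v^2 + 1), M = 0, N = 8/sqrt(36*u^2 + 64*v^2 + 1).
Assemble K = (LN − M²)/(EG − F²) = 48/(1296*u^4 + 4608*u^2*v^2 + 72*u^2 + 4096*v^4 + 128*v^2 + 1). At (u, v) = (-2, 5/2): K = 48/297025.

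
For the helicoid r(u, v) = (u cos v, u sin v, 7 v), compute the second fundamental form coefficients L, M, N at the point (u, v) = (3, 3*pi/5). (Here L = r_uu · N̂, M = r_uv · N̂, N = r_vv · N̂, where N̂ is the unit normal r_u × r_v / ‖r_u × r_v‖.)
L = 0;  M = -7*sqrt(58)/58;  N = 0

Compute the unit normal N̂(u, v) = (7*sin(v)/sqrt(u^2 + 49), -7*cos(v)/sqrt(u^2 + 49), u/sqrt(u^2 + 49)), and the second partials r_uu, r_uv, r_vv. Take dot products:
  L(u, v) = r_uu · N̂ = 0,
  M(u, v) = r_uv · N̂ = -7/sqrt(u^2 + 49),
  N(u, v) = r_vv · N̂ = 0.
Evaluating at (u, v) = (3, 3*pi/5):
  L = 0, M = -7*sqrt(58)/58, N = 0.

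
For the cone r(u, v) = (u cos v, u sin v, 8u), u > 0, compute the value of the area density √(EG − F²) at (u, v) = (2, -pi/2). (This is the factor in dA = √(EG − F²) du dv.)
√(EG − F²)|_{(2, -pi/2)} = 2*sqrt(65)

E = 65, F = 0, G = u^2, so EG − F² = 65*u^2. Taking the positive square root: √(EG − F²) = sqrt(65)*Abs(u). At (u, v) = (2, -pi/2): 2*sqrt(65).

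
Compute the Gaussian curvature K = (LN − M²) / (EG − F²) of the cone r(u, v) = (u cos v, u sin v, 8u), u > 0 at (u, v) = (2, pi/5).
K = 0

Coefficients of the first fundamental form: E = 65, F = 0, G = u^2.
Coefficients of the second fundamental form: L = 0, M = 0, N = 8*sqrt(65)*u^2/(65*Abs(u)).
Assemble K = (LN − M²)/(EG − F²) = 0. At (u, v) = (2, pi/5): K = 0.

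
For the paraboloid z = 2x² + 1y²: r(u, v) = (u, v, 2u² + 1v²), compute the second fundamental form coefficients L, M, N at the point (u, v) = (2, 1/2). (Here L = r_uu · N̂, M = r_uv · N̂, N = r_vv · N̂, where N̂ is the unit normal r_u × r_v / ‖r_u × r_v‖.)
L = 2*sqrt(66)/33;  M = 0;  N = sqrt(66)/33

Compute the unit normal N̂(u, v) = (-4*u/sqrt(16*u^2 + 4*v^2 + 1), -2*v/sqrt(16*u^2 + 4*v^2 + 1), 1/sqrt(16*u^2 + 4*v^2 + 1)), and the second partials r_uu, r_uv, r_vv. Take dot products:
  L(u, v) = r_uu · N̂ = 4/sqrt(16*u^2 + 4*v^2 + 1),
  M(u, v) = r_uv · N̂ = 0,
  N(u, v) = r_vv · N̂ = 2/sqrt(16*u^2 + 4*v^2 + 1).
Evaluating at (u, v) = (2, 1/2):
  L = 2*sqrt(66)/33, M = 0, N = sqrt(66)/33.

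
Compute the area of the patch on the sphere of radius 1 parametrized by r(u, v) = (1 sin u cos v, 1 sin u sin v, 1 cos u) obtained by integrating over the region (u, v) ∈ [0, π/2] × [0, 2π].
Area = 2*pi

Area = ∫∫ √(EG − F²) du dv with √(EG − F²) = Abs(sin(u)). Integrating over [0, π/2] × [0, 2π] gives 2*pi.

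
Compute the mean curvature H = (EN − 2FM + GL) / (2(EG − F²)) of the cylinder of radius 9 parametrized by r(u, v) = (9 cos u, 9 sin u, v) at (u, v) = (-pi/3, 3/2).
H = -1/18

With E = 81, F = 0, G = 1, L = -9, M = 0, N = 0, assemble
  H = (EN − 2FM + GL) / (2(EG − F²)) = -1/18.
At (u, v) = (-pi/3, 3/2): H = -1/18.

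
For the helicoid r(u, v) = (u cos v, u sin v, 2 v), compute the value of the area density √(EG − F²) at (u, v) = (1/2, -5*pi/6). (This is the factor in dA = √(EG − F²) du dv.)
√(EG − F²)|_{(1/2, -5*pi/6)} = sqrt(17)/2

E = 1, F = 0, G = u^2 + 4, so EG − F² = u^2 + 4. Taking the positive square root: √(EG − F²) = sqrt(u^2 + 4). At (u, v) = (1/2, -5*pi/6): sqrt(17)/2.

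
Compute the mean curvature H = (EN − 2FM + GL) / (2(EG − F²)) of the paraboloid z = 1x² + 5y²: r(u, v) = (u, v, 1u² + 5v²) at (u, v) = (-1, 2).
H = 142*sqrt(5)/6075

With E = 4*u^2 + 1, F = 20*u*v, G = 100*v^2 + 1, L = 2/sqrt(4*u^2 + 100*v^2 + 1), M = 0, N = 10/sqrt(4*u^2 + 100*v^2 + 1), assemble
  H = (EN − 2FM + GL) / (2(EG − F²)) = 2*(10*u^2 + 50*v^2 + 3)/(4*u^2 + 100*v^2 + 1)^(3/2).
At (u, v) = (-1, 2): H = 142*sqrt(5)/6075.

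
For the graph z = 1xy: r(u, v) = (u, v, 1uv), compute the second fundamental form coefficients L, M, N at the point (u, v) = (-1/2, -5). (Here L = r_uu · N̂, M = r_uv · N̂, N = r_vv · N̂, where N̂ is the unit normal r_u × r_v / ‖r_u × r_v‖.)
L = 0;  M = 2*sqrt(105)/105;  N = 0

Compute the unit normal N̂(u, v) = (-v/sqrt(u^2 + v^2 + 1), -u/sqrt(u^2 + v^2 + 1), 1/sqrt(u^2 + v^2 + 1)), and the second partials r_uu, r_uv, r_vv. Take dot products:
  L(u, v) = r_uu · N̂ = 0,
  M(u, v) = r_uv · N̂ = 1/sqrt(u^2 + v^2 + 1),
  N(u, v) = r_vv · N̂ = 0.
Evaluating at (u, v) = (-1/2, -5):
  L = 0, M = 2*sqrt(105)/105, N = 0.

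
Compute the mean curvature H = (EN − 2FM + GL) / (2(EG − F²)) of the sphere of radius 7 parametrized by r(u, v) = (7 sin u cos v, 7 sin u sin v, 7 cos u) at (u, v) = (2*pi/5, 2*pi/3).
H = -1/7

With E = 49, F = 0, G = 49*sin(u)^2, L = -7*sin(u)/Abs(sin(u)), M = 0, N = -7*sin(u)^3/Abs(sin(u)), assemble
  H = (EN − 2FM + GL) / (2(EG − F²)) = -sin(u)/(7*Abs(sin(u))).
At (u, v) = (2*pi/5, 2*pi/3): H = -1/7.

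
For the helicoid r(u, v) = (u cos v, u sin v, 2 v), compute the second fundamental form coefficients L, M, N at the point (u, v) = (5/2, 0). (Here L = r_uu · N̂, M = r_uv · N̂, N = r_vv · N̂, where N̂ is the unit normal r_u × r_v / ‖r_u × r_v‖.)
L = 0;  M = -4*sqrt(41)/41;  N = 0

Compute the unit normal N̂(u, v) = (2*sin(v)/sqrt(u^2 + 4), -2*cos(v)/sqrt(u^2 + 4), u/sqrt(u^2 + 4)), and the second partials r_uu, r_uv, r_vv. Take dot products:
  L(u, v) = r_uu · N̂ = 0,
  M(u, v) = r_uv · N̂ = -2/sqrt(u^2 + 4),
  N(u, v) = r_vv · N̂ = 0.
Evaluating at (u, v) = (5/2, 0):
  L = 0, M = -4*sqrt(41)/41, N = 0.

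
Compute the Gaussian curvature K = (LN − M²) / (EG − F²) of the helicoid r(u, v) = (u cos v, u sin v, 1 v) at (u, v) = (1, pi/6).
K = -1/4

Coefficients of the first fundamental form: E = 1, F = 0, G = u^2 + 1.
Coefficients of the second fundamental form: L = 0, M = -1/sqrt(u^2 + 1), N = 0.
Assemble K = (LN − M²)/(EG − F²) = -1/(u^2 + 1)^2. At (u, v) = (1, pi/6): K = -1/4.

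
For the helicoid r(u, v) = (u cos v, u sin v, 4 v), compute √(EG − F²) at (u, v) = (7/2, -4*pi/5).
√(EG − F²)|_{(7/2, -4*pi/5)} = sqrt(113)/2

E = 1, F = 0, G = u^2 + 16; EG − F² = u^2 + 16; √(EG − F²) = sqrt(u^2 + 16). At the given point: sqrt(113)/2.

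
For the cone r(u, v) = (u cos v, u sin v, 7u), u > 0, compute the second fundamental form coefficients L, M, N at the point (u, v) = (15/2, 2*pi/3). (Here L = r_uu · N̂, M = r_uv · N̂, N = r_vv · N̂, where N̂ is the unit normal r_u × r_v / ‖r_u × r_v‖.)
L = 0;  M = 0;  N = 21*sqrt(2)/4

Compute the unit normal N̂(u, v) = (-7*sqrt(2)*u*cos(v)/(10*Abs(u)), -7*sqrt(2)*u*sin(v)/(10*Abs(u)), sqrt(2)*u/(10*Abs(u))), and the second partials r_uu, r_uv, r_vv. Take dot products:
  L(u, v) = r_uu · N̂ = 0,
  M(u, v) = r_uv · N̂ = 0,
  N(u, v) = r_vv · N̂ = 7*sqrt(2)*u^2/(10*Abs(u)).
Evaluating at (u, v) = (15/2, 2*pi/3):
  L = 0, M = 0, N = 21*sqrt(2)/4.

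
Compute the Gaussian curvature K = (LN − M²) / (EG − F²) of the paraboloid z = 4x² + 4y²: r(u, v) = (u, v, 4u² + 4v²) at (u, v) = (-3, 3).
K = 64/1329409

Coefficients of the first fundamental form: E = 64*u^2 + 1, F = 64*u*v, G = 64*v^2 + 1.
Coefficients of the second fundamental form: L = 8/sqrt(64*u^2 + 64*v^2 + 1), M = 0, N = 8/sqrt(64*u^2 + 64*v^2 + 1).
Assemble K = (LN − M²)/(EG − F²) = 64/(4096*u^4 + 8192*u^2*v^2 + 128*u^2 + 4096*v^4 + 128*v^2 + 1). At (u, v) = (-3, 3): K = 64/1329409.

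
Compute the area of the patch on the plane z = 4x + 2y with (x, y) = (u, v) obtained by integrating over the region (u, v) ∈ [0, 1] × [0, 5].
Area = 5*sqrt(21)

Area = ∫∫ √(EG − F²) du dv with √(EG − F²) = sqrt(21). Integrating over [0, 1] × [0, 5] gives 5*sqrt(21).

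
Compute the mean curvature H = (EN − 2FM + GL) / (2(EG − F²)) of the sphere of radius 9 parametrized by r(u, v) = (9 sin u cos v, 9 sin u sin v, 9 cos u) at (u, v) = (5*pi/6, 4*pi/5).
H = -1/9

With E = 81, F = 0, G = 81*sin(u)^2, L = -9*sin(u)/Abs(sin(u)), M = 0, N = -9*sin(u)^3/Abs(sin(u)), assemble
  H = (EN − 2FM + GL) / (2(EG − F²)) = -sin(u)/(9*Abs(sin(u))).
At (u, v) = (5*pi/6, 4*pi/5): H = -1/9.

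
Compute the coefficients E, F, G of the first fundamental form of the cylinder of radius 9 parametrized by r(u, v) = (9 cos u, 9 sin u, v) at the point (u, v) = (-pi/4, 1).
E = 81;  F = 0;  G = 1

Partials: r_u = (-9*sin(u), 9*cos(u), 0), r_v = (0, 0, 1). As functions of (u, v):
  E = r_u · r_u = 81,
  F = r_u · r_v = 0,
  G = r_v · r_v = 1.
Evaluating at (u, v) = (-pi/4, 1): E = 81, F = 0, G = 1.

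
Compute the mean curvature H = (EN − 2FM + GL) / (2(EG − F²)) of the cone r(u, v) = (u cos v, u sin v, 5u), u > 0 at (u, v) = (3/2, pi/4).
H = 5*sqrt(26)/78

With E = 26, F = 0, G = u^2, L = 0, M = 0, N = 5*sqrt(26)*u^2/(26*Abs(u)), assemble
  H = (EN − 2FM + GL) / (2(EG − F²)) = 5*sqrt(26)/(52*Abs(u)).
At (u, v) = (3/2, pi/4): H = 5*sqrt(26)/78.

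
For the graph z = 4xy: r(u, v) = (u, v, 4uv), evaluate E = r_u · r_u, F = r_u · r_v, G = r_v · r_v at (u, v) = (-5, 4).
E = 257;  F = -320;  G = 401

Partials: r_u = (1, 0, 4*v), r_v = (0, 1, 4*u). As functions of (u, v):
  E = r_u · r_u = 16*v^2 + 1,
  F = r_u · r_v = 16*u*v,
  G = r_v · r_v = 16*u^2 + 1.
Evaluating at (u, v) = (-5, 4): E = 257, F = -320, G = 401.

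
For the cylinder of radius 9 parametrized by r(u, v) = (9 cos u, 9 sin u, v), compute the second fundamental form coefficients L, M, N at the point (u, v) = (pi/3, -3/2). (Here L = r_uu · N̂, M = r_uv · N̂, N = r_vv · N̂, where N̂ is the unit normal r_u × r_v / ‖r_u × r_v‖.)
L = -9;  M = 0;  N = 0

Compute the unit normal N̂(u, v) = (cos(u), sin(u), 0), and the second partials r_uu, r_uv, r_vv. Take dot products:
  L(u, v) = r_uu · N̂ = -9,
  M(u, v) = r_uv · N̂ = 0,
  N(u, v) = r_vv · N̂ = 0.
Evaluating at (u, v) = (pi/3, -3/2):
  L = -9, M = 0, N = 0.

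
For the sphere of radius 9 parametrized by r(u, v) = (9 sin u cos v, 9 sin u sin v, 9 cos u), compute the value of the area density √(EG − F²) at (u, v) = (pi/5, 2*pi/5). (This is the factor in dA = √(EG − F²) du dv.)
√(EG − F²)|_{(pi/5, 2*pi/5)} = 81*sqrt(10 - 2*sqrt(5))/4

E = 81, F = 0, G = 81*sin(u)^2, so EG − F² = 6561*sin(u)^2. Taking the positive square root: √(EG − F²) = 81*Abs(sin(u)). At (u, v) = (pi/5, 2*pi/5): 81*sqrt(10 - 2*sqrt(5))/4.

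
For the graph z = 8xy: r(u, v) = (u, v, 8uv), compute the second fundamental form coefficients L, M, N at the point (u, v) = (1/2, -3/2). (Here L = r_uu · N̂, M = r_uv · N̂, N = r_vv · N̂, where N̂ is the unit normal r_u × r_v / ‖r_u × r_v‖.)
L = 0;  M = 8*sqrt(161)/161;  N = 0

Compute the unit normal N̂(u, v) = (-8*v/sqrt(64*u^2 + 64*v^2 + 1), -8*u/sqrt(64*u^2 + 64*v^2 + 1), 1/sqrt(64*u^2 + 64*v^2 + 1)), and the second partials r_uu, r_uv, r_vv. Take dot products:
  L(u, v) = r_uu · N̂ = 0,
  M(u, v) = r_uv · N̂ = 8/sqrt(64*u^2 + 64*v^2 + 1),
  N(u, v) = r_vv · N̂ = 0.
Evaluating at (u, v) = (1/2, -3/2):
  L = 0, M = 8*sqrt(161)/161, N = 0.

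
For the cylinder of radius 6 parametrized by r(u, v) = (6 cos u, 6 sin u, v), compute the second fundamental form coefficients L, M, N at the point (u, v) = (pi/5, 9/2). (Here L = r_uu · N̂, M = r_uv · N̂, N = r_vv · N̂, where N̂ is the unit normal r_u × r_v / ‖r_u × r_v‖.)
L = -6;  M = 0;  N = 0

Compute the unit normal N̂(u, v) = (cos(u), sin(u), 0), and the second partials r_uu, r_uv, r_vv. Take dot products:
  L(u, v) = r_uu · N̂ = -6,
  M(u, v) = r_uv · N̂ = 0,
  N(u, v) = r_vv · N̂ = 0.
Evaluating at (u, v) = (pi/5, 9/2):
  L = -6, M = 0, N = 0.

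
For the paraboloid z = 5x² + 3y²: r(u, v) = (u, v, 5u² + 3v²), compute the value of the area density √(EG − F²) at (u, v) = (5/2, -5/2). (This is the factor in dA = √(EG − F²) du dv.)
√(EG − F²)|_{(5/2, -5/2)} = sqrt(851)

E = 100*u^2 + 1, F = 60*u*v, G = 36*v^2 + 1, so EG − F² = 100*u^2 + 36*v^2 + 1. Taking the positive square root: √(EG − F²) = sqrt(100*u^2 + 36*v^2 + 1). At (u, v) = (5/2, -5/2): sqrt(851).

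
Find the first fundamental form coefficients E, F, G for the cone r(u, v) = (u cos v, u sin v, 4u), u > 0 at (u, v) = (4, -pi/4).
E = 17;  F = 0;  G = 16

Partials: r_u = (cos(v), sin(v), 4), r_v = (-u*sin(v), u*cos(v), 0). As functions of (u, v):
  E = r_u · r_u = 17,
  F = r_u · r_v = 0,
  G = r_v · r_v = u^2.
Evaluating at (u, v) = (4, -pi/4): E = 17, F = 0, G = 16.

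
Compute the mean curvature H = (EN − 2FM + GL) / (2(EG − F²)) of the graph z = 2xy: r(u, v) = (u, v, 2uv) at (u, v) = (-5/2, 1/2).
H = 10*sqrt(3)/243

With E = 4*v^2 + 1, F = 4*u*v, G = 4*u^2 + 1, L = 0, M = 2/sqrt(4*u^2 + 4*v^2 + 1), N = 0, assemble
  H = (EN − 2FM + GL) / (2(EG − F²)) = -8*u*v/(4*u^2 + 4*v^2 + 1)^(3/2).
At (u, v) = (-5/2, 1/2): H = 10*sqrt(3)/243.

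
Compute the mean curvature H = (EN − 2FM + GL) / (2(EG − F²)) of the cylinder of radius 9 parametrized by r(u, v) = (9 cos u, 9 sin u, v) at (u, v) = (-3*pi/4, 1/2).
H = -1/18

With E = 81, F = 0, G = 1, L = -9, M = 0, N = 0, assemble
  H = (EN − 2FM + GL) / (2(EG − F²)) = -1/18.
At (u, v) = (-3*pi/4, 1/2): H = -1/18.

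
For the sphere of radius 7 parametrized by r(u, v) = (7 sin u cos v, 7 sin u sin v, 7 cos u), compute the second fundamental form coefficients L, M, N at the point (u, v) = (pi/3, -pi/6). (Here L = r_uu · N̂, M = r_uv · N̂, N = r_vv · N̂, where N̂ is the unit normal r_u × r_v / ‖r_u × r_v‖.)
L = -7;  M = 0;  N = -21/4

Compute the unit normal N̂(u, v) = (sin(u)^2*cos(v)/Abs(sin(u)), sin(u)^2*sin(v)/Abs(sin(u)), sin(2*u)/(2*Abs(sin(u)))), and the second partials r_uu, r_uv, r_vv. Take dot products:
  L(u, v) = r_uu · N̂ = -7*sin(u)/Abs(sin(u)),
  M(u, v) = r_uv · N̂ = 0,
  N(u, v) = r_vv · N̂ = -7*sin(u)^3/Abs(sin(u)).
Evaluating at (u, v) = (pi/3, -pi/6):
  L = -7, M = 0, N = -21/4.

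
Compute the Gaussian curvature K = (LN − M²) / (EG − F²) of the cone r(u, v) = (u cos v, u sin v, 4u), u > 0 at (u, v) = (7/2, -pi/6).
K = 0

Coefficients of the first fundamental form: E = 17, F = 0, G = u^2.
Coefficients of the second fundamental form: L = 0, M = 0, N = 4*sqrt(17)*u^2/(17*Abs(u)).
Assemble K = (LN − M²)/(EG − F²) = 0. At (u, v) = (7/2, -pi/6): K = 0.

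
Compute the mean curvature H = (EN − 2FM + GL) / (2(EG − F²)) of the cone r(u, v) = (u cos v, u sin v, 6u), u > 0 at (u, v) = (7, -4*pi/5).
H = 3*sqrt(37)/259

With E = 37, F = 0, G = u^2, L = 0, M = 0, N = 6*sqrt(37)*u^2/(37*Abs(u)), assemble
  H = (EN − 2FM + GL) / (2(EG − F²)) = 3*sqrt(37)/(37*Abs(u)).
At (u, v) = (7, -4*pi/5): H = 3*sqrt(37)/259.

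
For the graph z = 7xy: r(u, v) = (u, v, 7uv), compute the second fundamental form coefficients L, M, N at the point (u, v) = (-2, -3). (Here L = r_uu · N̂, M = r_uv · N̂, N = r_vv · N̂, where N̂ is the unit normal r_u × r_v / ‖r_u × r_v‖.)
L = 0;  M = 7*sqrt(638)/638;  N = 0

Compute the unit normal N̂(u, v) = (-7*v/sqrt(49*u^2 + 49*v^2 + 1), -7*u/sqrt(49*u^2 + 49*v^2 + 1), 1/sqrt(49*u^2 + 49*v^2 + 1)), and the second partials r_uu, r_uv, r_vv. Take dot products:
  L(u, v) = r_uu · N̂ = 0,
  M(u, v) = r_uv · N̂ = 7/sqrt(49*u^2 + 49*v^2 + 1),
  N(u, v) = r_vv · N̂ = 0.
Evaluating at (u, v) = (-2, -3):
  L = 0, M = 7*sqrt(638)/638, N = 0.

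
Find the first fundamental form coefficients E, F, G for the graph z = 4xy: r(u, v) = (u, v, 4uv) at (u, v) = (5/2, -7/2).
E = 197;  F = -140;  G = 101

Partials: r_u = (1, 0, 4*v), r_v = (0, 1, 4*u). As functions of (u, v):
  E = r_u · r_u = 16*v^2 + 1,
  F = r_u · r_v = 16*u*v,
  G = r_v · r_v = 16*u^2 + 1.
Evaluating at (u, v) = (5/2, -7/2): E = 197, F = -140, G = 101.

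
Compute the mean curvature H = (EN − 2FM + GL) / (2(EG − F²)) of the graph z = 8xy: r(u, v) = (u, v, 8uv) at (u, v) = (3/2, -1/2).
H = 384*sqrt(161)/25921

With E = 64*v^2 + 1, F = 64*u*v, G = 64*u^2 + 1, L = 0, M = 8/sqrt(64*u^2 + 64*v^2 + 1), N = 0, assemble
  H = (EN − 2FM + GL) / (2(EG − F²)) = -512*u*v/(64*u^2 + 64*v^2 + 1)^(3/2).
At (u, v) = (3/2, -1/2): H = 384*sqrt(161)/25921.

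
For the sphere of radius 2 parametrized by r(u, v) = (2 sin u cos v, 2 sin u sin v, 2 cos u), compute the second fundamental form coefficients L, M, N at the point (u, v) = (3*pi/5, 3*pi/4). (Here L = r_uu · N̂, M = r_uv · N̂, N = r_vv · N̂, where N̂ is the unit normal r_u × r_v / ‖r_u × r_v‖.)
L = -2;  M = 0;  N = -5/4 - sqrt(5)/4

Compute the unit normal N̂(u, v) = (sin(u)^2*cos(v)/Abs(sin(u)), sin(u)^2*sin(v)/Abs(sin(u)), sin(2*u)/(2*Abs(sin(u)))), and the second partials r_uu, r_uv, r_vv. Take dot products:
  L(u, v) = r_uu · N̂ = -2*sin(u)/Abs(sin(u)),
  M(u, v) = r_uv · N̂ = 0,
  N(u, v) = r_vv · N̂ = -2*sin(u)^3/Abs(sin(u)).
Evaluating at (u, v) = (3*pi/5, 3*pi/4):
  L = -2, M = 0, N = -5/4 - sqrt(5)/4.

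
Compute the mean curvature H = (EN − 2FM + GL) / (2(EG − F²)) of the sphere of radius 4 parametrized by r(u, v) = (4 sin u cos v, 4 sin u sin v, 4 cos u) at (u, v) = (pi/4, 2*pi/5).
H = -1/4

With E = 16, F = 0, G = 16*sin(u)^2, L = -4*sin(u)/Abs(sin(u)), M = 0, N = -4*sin(u)^3/Abs(sin(u)), assemble
  H = (EN − 2FM + GL) / (2(EG − F²)) = -sin(u)/(4*Abs(sin(u))).
At (u, v) = (pi/4, 2*pi/5): H = -1/4.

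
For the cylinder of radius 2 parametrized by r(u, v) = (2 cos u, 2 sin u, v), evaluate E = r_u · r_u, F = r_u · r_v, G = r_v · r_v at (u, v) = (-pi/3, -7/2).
E = 4;  F = 0;  G = 1

Partials: r_u = (-2*sin(u), 2*cos(u), 0), r_v = (0, 0, 1). As functions of (u, v):
  E = r_u · r_u = 4,
  F = r_u · r_v = 0,
  G = r_v · r_v = 1.
Evaluating at (u, v) = (-pi/3, -7/2): E = 4, F = 0, G = 1.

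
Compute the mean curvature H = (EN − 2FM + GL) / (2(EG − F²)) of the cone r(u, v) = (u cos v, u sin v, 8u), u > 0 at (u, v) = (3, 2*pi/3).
H = 4*sqrt(65)/195

With E = 65, F = 0, G = u^2, L = 0, M = 0, N = 8*sqrt(65)*u^2/(65*Abs(u)), assemble
  H = (EN − 2FM + GL) / (2(EG − F²)) = 4*sqrt(65)/(65*Abs(u)).
At (u, v) = (3, 2*pi/3): H = 4*sqrt(65)/195.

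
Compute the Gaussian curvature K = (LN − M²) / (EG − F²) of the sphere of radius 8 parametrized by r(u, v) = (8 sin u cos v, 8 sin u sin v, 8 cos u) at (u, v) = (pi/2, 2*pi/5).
K = 1/64

Coefficients of the first fundamental form: E = 64, F = 0, G = 64*sin(u)^2.
Coefficients of the second fundamental form: L = -8*sin(u)/Abs(sin(u)), M = 0, N = -8*sin(u)^3/Abs(sin(u)).
Assemble K = (LN − M²)/(EG − F²) = 1/64. At (u, v) = (pi/2, 2*pi/5): K = 1/64.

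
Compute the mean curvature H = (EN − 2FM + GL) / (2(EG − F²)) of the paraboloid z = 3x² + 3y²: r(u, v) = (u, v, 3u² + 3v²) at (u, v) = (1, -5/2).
H = 789*sqrt(262)/68644

With E = 36*u^2 + 1, F = 36*u*v, G = 36*v^2 + 1, L = 6/sqrt(36*u^2 + 36*v^2 + 1), M = 0, N = 6/sqrt(36*u^2 + 36*v^2 + 1), assemble
  H = (EN − 2FM + GL) / (2(EG − F²)) = 6*(18*u^2 + 18*v^2 + 1)/(36*u^2 + 36*v^2 + 1)^(3/2).
At (u, v) = (1, -5/2): H = 789*sqrt(262)/68644.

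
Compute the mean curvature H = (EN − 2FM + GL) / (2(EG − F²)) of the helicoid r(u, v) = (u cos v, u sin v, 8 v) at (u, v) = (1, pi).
H = 0

With E = 1, F = 0, G = u^2 + 64, L = 0, M = -8/sqrt(u^2 + 64), N = 0, assemble
  H = (EN − 2FM + GL) / (2(EG − F²)) = 0.
At (u, v) = (1, pi): H = 0.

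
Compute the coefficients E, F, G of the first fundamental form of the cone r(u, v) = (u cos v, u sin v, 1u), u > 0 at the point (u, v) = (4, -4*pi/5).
E = 2;  F = 0;  G = 16

Partials: r_u = (cos(v), sin(v), 1), r_v = (-u*sin(v), u*cos(v), 0). As functions of (u, v):
  E = r_u · r_u = 2,
  F = r_u · r_v = 0,
  G = r_v · r_v = u^2.
Evaluating at (u, v) = (4, -4*pi/5): E = 2, F = 0, G = 16.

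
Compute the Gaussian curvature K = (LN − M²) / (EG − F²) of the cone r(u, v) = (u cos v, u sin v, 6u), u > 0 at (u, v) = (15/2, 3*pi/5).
K = 0

Coefficients of the first fundamental form: E = 37, F = 0, G = u^2.
Coefficients of the second fundamental form: L = 0, M = 0, N = 6*sqrt(37)*u^2/(37*Abs(u)).
Assemble K = (LN − M²)/(EG − F²) = 0. At (u, v) = (15/2, 3*pi/5): K = 0.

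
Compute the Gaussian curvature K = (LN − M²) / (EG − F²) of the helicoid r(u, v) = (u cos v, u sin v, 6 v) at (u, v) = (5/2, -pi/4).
K = -576/28561

Coefficients of the first fundamental form: E = 1, F = 0, G = u^2 + 36.
Coefficients of the second fundamental form: L = 0, M = -6/sqrt(u^2 + 36), N = 0.
Assemble K = (LN − M²)/(EG − F²) = -36/(u^2 + 36)^2. At (u, v) = (5/2, -pi/4): K = -576/28561.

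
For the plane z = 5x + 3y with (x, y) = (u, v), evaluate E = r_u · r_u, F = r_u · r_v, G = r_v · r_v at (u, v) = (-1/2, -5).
E = 26;  F = 15;  G = 10

Partials: r_u = (1, 0, 5), r_v = (0, 1, 3). As functions of (u, v):
  E = r_u · r_u = 26,
  F = r_u · r_v = 15,
  G = r_v · r_v = 10.
Evaluating at (u, v) = (-1/2, -5): E = 26, F = 15, G = 10.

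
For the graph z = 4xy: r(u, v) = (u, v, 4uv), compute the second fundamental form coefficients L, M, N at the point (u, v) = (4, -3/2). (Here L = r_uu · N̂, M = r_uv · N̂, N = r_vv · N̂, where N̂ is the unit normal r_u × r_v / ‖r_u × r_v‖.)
L = 0;  M = 4*sqrt(293)/293;  N = 0

Compute the unit normal N̂(u, v) = (-4*v/sqrt(16*u^2 + 16*v^2 + 1), -4*u/sqrt(16*u^2 + 16*v^2 + 1), 1/sqrt(16*u^2 + 16*v^2 + 1)), and the second partials r_uu, r_uv, r_vv. Take dot products:
  L(u, v) = r_uu · N̂ = 0,
  M(u, v) = r_uv · N̂ = 4/sqrt(16*u^2 + 16*v^2 + 1),
  N(u, v) = r_vv · N̂ = 0.
Evaluating at (u, v) = (4, -3/2):
  L = 0, M = 4*sqrt(293)/293, N = 0.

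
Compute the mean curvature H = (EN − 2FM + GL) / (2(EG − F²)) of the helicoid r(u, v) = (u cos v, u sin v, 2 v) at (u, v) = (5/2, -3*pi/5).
H = 0

With E = 1, F = 0, G = u^2 + 4, L = 0, M = -2/sqrt(u^2 + 4), N = 0, assemble
  H = (EN − 2FM + GL) / (2(EG − F²)) = 0.
At (u, v) = (5/2, -3*pi/5): H = 0.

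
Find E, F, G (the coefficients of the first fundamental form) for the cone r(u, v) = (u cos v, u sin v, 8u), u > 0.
E = 65;  F = 0;  G = u^2

Compute partials: r_u = (cos(v), sin(v), 8), r_v = (-u*sin(v), u*cos(v), 0). Then
  E = r_u · r_u = 65,
  F = r_u · r_v = 0,
  G = r_v · r_v = u^2.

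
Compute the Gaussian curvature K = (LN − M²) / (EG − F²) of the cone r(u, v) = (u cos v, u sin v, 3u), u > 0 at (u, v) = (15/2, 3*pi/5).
K = 0

Coefficients of the first fundamental form: E = 10, F = 0, G = u^2.
Coefficients of the second fundamental form: L = 0, M = 0, N = 3*sqrt(10)*u^2/(10*Abs(u)).
Assemble K = (LN − M²)/(EG − F²) = 0. At (u, v) = (15/2, 3*pi/5): K = 0.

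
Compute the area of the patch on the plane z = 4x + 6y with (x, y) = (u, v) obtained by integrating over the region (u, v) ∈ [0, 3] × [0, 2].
Area = 6*sqrt(53)

Area = ∫∫ √(EG − F²) du dv with √(EG − F²) = sqrt(53). Integrating over [0, 3] × [0, 2] gives 6*sqrt(53).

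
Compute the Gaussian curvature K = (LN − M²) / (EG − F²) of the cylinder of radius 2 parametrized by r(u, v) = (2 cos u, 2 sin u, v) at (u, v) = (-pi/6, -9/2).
K = 0

Coefficients of the first fundamental form: E = 4, F = 0, G = 1.
Coefficients of the second fundamental form: L = -2, M = 0, N = 0.
Assemble K = (LN − M²)/(EG − F²) = 0. At (u, v) = (-pi/6, -9/2): K = 0.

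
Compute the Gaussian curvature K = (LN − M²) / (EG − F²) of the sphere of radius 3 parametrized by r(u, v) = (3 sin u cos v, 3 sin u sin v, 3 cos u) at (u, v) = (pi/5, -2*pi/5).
K = 1/9

Coefficients of the first fundamental form: E = 9, F = 0, G = 9*sin(u)^2.
Coefficients of the second fundamental form: L = -3*sin(u)/Abs(sin(u)), M = 0, N = -3*sin(u)^3/Abs(sin(u)).
Assemble K = (LN − M²)/(EG − F²) = 1/9. At (u, v) = (pi/5, -2*pi/5): K = 1/9.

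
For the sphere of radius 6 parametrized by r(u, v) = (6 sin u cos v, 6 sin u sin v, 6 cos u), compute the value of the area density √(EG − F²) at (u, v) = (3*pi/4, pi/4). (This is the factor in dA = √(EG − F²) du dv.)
√(EG − F²)|_{(3*pi/4, pi/4)} = 18*sqrt(2)

E = 36, F = 0, G = 36*sin(u)^2, so EG − F² = 1296*sin(u)^2. Taking the positive square root: √(EG − F²) = 36*Abs(sin(u)). At (u, v) = (3*pi/4, pi/4): 18*sqrt(2).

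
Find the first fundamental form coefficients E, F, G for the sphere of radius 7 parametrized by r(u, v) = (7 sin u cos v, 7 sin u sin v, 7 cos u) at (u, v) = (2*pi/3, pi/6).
E = 49;  F = 0;  G = 147/4

Partials: r_u = (7*cos(u)*cos(v), 7*sin(v)*cos(u), -7*sin(u)), r_v = (-7*sin(u)*sin(v), 7*sin(u)*cos(v), 0). As functions of (u, v):
  E = r_u · r_u = 49,
  F = r_u · r_v = 0,
  G = r_v · r_v = 49*sin(u)^2.
Evaluating at (u, v) = (2*pi/3, pi/6): E = 49, F = 0, G = 147/4.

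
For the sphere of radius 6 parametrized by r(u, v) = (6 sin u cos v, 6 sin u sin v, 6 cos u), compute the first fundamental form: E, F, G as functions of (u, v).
E = 36;  F = 0;  G = 36*sin(u)^2

Compute partials: r_u = (6*cos(u)*cos(v), 6*sin(v)*cos(u), -6*sin(u)), r_v = (-6*sin(u)*sin(v), 6*sin(u)*cos(v), 0). Then
  E = r_u · r_u = 36,
  F = r_u · r_v = 0,
  G = r_v · r_v = 36*sin(u)^2.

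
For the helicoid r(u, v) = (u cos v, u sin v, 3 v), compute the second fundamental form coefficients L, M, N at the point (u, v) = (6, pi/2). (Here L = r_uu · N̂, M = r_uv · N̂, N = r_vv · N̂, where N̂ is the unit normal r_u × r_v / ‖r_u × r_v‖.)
L = 0;  M = -sqrt(5)/5;  N = 0

Compute the unit normal N̂(u, v) = (3*sin(v)/sqrt(u^2 + 9), -3*cos(v)/sqrt(u^2 + 9), u/sqrt(u^2 + 9)), and the second partials r_uu, r_uv, r_vv. Take dot products:
  L(u, v) = r_uu · N̂ = 0,
  M(u, v) = r_uv · N̂ = -3/sqrt(u^2 + 9),
  N(u, v) = r_vv · N̂ = 0.
Evaluating at (u, v) = (6, pi/2):
  L = 0, M = -sqrt(5)/5, N = 0.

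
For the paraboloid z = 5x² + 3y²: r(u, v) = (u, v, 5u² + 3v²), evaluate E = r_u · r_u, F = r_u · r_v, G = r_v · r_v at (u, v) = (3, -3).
E = 901;  F = -540;  G = 325

Partials: r_u = (1, 0, 10*u), r_v = (0, 1, 6*v). As functions of (u, v):
  E = r_u · r_u = 100*u^2 + 1,
  F = r_u · r_v = 60*u*v,
  G = r_v · r_v = 36*v^2 + 1.
Evaluating at (u, v) = (3, -3): E = 901, F = -540, G = 325.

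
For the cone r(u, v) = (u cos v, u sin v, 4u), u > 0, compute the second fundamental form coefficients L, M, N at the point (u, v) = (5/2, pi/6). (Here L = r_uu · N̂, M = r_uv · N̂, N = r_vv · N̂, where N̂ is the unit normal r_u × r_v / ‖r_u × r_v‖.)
L = 0;  M = 0;  N = 10*sqrt(17)/17

Compute the unit normal N̂(u, v) = (-4*sqrt(17)*u*cos(v)/(17*Abs(u)), -4*sqrt(17)*u*sin(v)/(17*Abs(u)), sqrt(17)*u/(17*Abs(u))), and the second partials r_uu, r_uv, r_vv. Take dot products:
  L(u, v) = r_uu · N̂ = 0,
  M(u, v) = r_uv · N̂ = 0,
  N(u, v) = r_vv · N̂ = 4*sqrt(17)*u^2/(17*Abs(u)).
Evaluating at (u, v) = (5/2, pi/6):
  L = 0, M = 0, N = 10*sqrt(17)/17.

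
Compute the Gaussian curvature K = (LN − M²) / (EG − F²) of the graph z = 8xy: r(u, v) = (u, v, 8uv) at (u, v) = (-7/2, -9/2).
K = -64/4330561

Coefficients of the first fundamental form: E = 64*v^2 + 1, F = 64*u*v, G = 64*u^2 + 1.
Coefficients of the second fundamental form: L = 0, M = 8/sqrt(64*u^2 + 64*v^2 + 1), N = 0.
Assemble K = (LN − M²)/(EG − F²) = -64/(4096*u^4 + 8192*u^2*v^2 + 128*u^2 + 4096*v^4 + 128*v^2 + 1). At (u, v) = (-7/2, -9/2): K = -64/4330561.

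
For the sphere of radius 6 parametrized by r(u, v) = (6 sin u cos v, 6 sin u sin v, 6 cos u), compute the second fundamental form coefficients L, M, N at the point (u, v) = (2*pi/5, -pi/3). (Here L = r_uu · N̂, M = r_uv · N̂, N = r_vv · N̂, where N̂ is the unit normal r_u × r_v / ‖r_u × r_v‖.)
L = -6;  M = 0;  N = -15/4 - 3*sqrt(5)/4

Compute the unit normal N̂(u, v) = (sin(u)^2*cos(v)/Abs(sin(u)), sin(u)^2*sin(v)/Abs(sin(u)), sin(2*u)/(2*Abs(sin(u)))), and the second partials r_uu, r_uv, r_vv. Take dot products:
  L(u, v) = r_uu · N̂ = -6*sin(u)/Abs(sin(u)),
  M(u, v) = r_uv · N̂ = 0,
  N(u, v) = r_vv · N̂ = -6*sin(u)^3/Abs(sin(u)).
Evaluating at (u, v) = (2*pi/5, -pi/3):
  L = -6, M = 0, N = -15/4 - 3*sqrt(5)/4.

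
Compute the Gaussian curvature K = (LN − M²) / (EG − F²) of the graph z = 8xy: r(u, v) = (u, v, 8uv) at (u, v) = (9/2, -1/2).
K = -64/1723969

Coefficients of the first fundamental form: E = 64*v^2 + 1, F = 64*u*v, G = 64*u^2 + 1.
Coefficients of the second fundamental form: L = 0, M = 8/sqrt(64*u^2 + 64*v^2 + 1), N = 0.
Assemble K = (LN − M²)/(EG − F²) = -64/(4096*u^4 + 8192*u^2*v^2 + 128*u^2 + 4096*v^4 + 128*v^2 + 1). At (u, v) = (9/2, -1/2): K = -64/1723969.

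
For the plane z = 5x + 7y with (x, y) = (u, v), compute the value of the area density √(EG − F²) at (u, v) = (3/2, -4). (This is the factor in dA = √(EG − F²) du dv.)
√(EG − F²)|_{(3/2, -4)} = 5*sqrt(3)

E = 26, F = 35, G = 50, so EG − F² = 75. Taking the positive square root: √(EG − F²) = 5*sqrt(3). At (u, v) = (3/2, -4): 5*sqrt(3).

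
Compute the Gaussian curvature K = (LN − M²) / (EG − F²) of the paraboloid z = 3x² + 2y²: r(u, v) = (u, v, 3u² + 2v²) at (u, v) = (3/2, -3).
K = 6/12769

Coefficients of the first fundamental form: E = 36*u^2 + 1, F = 24*u*v, G = 16*v^2 + 1.
Coefficients of the second fundamental form: L = 6/sqrt(36*u^2 + 16*v^2 + 1), M = 0, N = 4/sqrt(36*u^2 + 16*v^2 + 1).
Assemble K = (LN − M²)/(EG − F²) = 24/(1296*u^4 + 1152*u^2*v^2 + 72*u^2 + 256*v^4 + 32*v^2 + 1). At (u, v) = (3/2, -3): K = 6/12769.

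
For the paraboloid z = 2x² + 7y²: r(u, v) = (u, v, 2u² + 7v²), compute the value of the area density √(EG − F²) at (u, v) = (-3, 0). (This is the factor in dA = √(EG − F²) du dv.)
√(EG − F²)|_{(-3, 0)} = sqrt(145)

E = 16*u^2 + 1, F = 56*u*v, G = 196*v^2 + 1, so EG − F² = 16*u^2 + 196*v^2 + 1. Taking the positive square root: √(EG − F²) = sqrt(16*u^2 + 196*v^2 + 1). At (u, v) = (-3, 0): sqrt(145).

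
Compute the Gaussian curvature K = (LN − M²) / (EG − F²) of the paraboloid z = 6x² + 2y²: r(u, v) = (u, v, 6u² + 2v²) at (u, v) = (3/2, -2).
K = 48/151321

Coefficients of the first fundamental form: E = 144*u^2 + 1, F = 48*u*v, G = 16*v^2 + 1.
Coefficients of the second fundamental form: L = 12/sqrt(144*u^2 + 16*v^2 + 1), M = 0, N = 4/sqrt(144*u^2 + 16*v^2 + 1).
Assemble K = (LN − M²)/(EG − F²) = 48/(20736*u^4 + 4608*u^2*v^2 + 288*u^2 + 256*v^4 + 32*v^2 + 1). At (u, v) = (3/2, -2): K = 48/151321.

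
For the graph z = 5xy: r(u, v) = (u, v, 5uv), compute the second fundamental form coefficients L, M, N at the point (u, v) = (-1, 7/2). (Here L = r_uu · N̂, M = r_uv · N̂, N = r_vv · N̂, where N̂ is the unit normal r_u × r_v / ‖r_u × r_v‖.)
L = 0;  M = 10*sqrt(1329)/1329;  N = 0

Compute the unit normal N̂(u, v) = (-5*v/sqrt(25*u^2 + 25*v^2 + 1), -5*u/sqrt(25*u^2 + 25*v^2 + 1), 1/sqrt(25*u^2 + 25*v^2 + 1)), and the second partials r_uu, r_uv, r_vv. Take dot products:
  L(u, v) = r_uu · N̂ = 0,
  M(u, v) = r_uv · N̂ = 5/sqrt(25*u^2 + 25*v^2 + 1),
  N(u, v) = r_vv · N̂ = 0.
Evaluating at (u, v) = (-1, 7/2):
  L = 0, M = 10*sqrt(1329)/1329, N = 0.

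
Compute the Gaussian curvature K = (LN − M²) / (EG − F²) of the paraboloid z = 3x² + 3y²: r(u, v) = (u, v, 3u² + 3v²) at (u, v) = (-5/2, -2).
K = 9/34225

Coefficients of the first fundamental form: E = 36*u^2 + 1, F = 36*u*v, G = 36*v^2 + 1.
Coefficients of the second fundamental form: L = 6/sqrt(36*u^2 + 36*v^2 + 1), M = 0, N = 6/sqrt(36*u^2 + 36*v^2 + 1).
Assemble K = (LN − M²)/(EG − F²) = 36/(1296*u^4 + 2592*u^2*v^2 + 72*u^2 + 1296*v^4 + 72*v^2 + 1). At (u, v) = (-5/2, -2): K = 9/34225.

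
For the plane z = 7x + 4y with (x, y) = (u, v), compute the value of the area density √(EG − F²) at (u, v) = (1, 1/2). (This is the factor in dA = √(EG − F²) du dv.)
√(EG − F²)|_{(1, 1/2)} = sqrt(66)

E = 50, F = 28, G = 17, so EG − F² = 66. Taking the positive square root: √(EG − F²) = sqrt(66). At (u, v) = (1, 1/2): sqrt(66).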